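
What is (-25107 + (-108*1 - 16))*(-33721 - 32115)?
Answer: 1661108116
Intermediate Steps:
(-25107 + (-108*1 - 16))*(-33721 - 32115) = (-25107 + (-108 - 16))*(-65836) = (-25107 - 124)*(-65836) = -25231*(-65836) = 1661108116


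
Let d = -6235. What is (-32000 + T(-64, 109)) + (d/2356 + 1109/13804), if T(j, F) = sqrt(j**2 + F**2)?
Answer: -65049663946/2032639 + sqrt(15977) ≈ -31876.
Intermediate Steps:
T(j, F) = sqrt(F**2 + j**2)
(-32000 + T(-64, 109)) + (d/2356 + 1109/13804) = (-32000 + sqrt(109**2 + (-64)**2)) + (-6235/2356 + 1109/13804) = (-32000 + sqrt(11881 + 4096)) + (-6235*1/2356 + 1109*(1/13804)) = (-32000 + sqrt(15977)) + (-6235/2356 + 1109/13804) = (-32000 + sqrt(15977)) - 5215946/2032639 = -65049663946/2032639 + sqrt(15977)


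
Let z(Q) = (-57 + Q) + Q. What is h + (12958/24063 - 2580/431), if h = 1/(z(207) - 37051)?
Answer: -2073134846701/380559088182 ≈ -5.4476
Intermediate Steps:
z(Q) = -57 + 2*Q
h = -1/36694 (h = 1/((-57 + 2*207) - 37051) = 1/((-57 + 414) - 37051) = 1/(357 - 37051) = 1/(-36694) = -1/36694 ≈ -2.7252e-5)
h + (12958/24063 - 2580/431) = -1/36694 + (12958/24063 - 2580/431) = -1/36694 - 56497642/10371153 = -2073134846701/380559088182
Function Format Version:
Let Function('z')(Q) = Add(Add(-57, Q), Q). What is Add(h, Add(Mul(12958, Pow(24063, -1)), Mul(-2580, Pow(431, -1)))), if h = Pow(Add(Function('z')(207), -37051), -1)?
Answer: Rational(-2073134846701, 380559088182) ≈ -5.4476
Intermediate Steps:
Function('z')(Q) = Add(-57, Mul(2, Q))
h = Rational(-1, 36694) (h = Pow(Add(Add(-57, Mul(2, 207)), -37051), -1) = Pow(Add(Add(-57, 414), -37051), -1) = Pow(Add(357, -37051), -1) = Pow(-36694, -1) = Rational(-1, 36694) ≈ -2.7252e-5)
Add(h, Add(Mul(12958, Pow(24063, -1)), Mul(-2580, Pow(431, -1)))) = Add(Rational(-1, 36694), Add(Mul(12958, Pow(24063, -1)), Mul(-2580, Pow(431, -1)))) = Add(Rational(-1, 36694), Add(Mul(12958, Rational(1, 24063)), Mul(-2580, Rational(1, 431)))) = Add(Rational(-1, 36694), Add(Rational(12958, 24063), Rational(-2580, 431))) = Add(Rational(-1, 36694), Rational(-56497642, 10371153)) = Rational(-2073134846701, 380559088182)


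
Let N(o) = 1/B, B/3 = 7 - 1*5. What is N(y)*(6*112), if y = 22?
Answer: 112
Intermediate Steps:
B = 6 (B = 3*(7 - 1*5) = 3*(7 - 5) = 3*2 = 6)
N(o) = 1/6
N(y)*(6*112) = (6*112)/6 = (1/6)*672 = 112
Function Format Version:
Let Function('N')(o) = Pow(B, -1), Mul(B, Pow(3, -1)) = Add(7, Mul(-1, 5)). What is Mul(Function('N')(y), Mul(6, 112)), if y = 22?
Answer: 112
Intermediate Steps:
B = 6 (B = Mul(3, Add(7, Mul(-1, 5))) = Mul(3, Add(7, -5)) = Mul(3, 2) = 6)
Function('N')(o) = Rational(1, 6) (Function('N')(o) = Pow(6, -1) = Rational(1, 6))
Mul(Function('N')(y), Mul(6, 112)) = Mul(Rational(1, 6), Mul(6, 112)) = Mul(Rational(1, 6), 672) = 112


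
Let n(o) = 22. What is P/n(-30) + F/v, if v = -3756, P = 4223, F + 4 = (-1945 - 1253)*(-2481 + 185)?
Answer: -36418925/20658 ≈ -1762.9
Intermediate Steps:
F = 7342604 (F = -4 + (-1945 - 1253)*(-2481 + 185) = -4 - 3198*(-2296) = -4 + 7342608 = 7342604)
P/n(-30) + F/v = 4223/22 + 7342604/(-3756) = 4223*(1/22) + 7342604*(-1/3756) = 4223/22 - 1835651/939 = -36418925/20658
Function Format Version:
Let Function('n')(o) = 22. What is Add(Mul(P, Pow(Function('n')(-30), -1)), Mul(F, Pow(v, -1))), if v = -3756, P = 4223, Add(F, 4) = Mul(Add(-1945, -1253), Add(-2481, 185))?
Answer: Rational(-36418925, 20658) ≈ -1762.9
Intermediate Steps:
F = 7342604 (F = Add(-4, Mul(Add(-1945, -1253), Add(-2481, 185))) = Add(-4, Mul(-3198, -2296)) = Add(-4, 7342608) = 7342604)
Add(Mul(P, Pow(Function('n')(-30), -1)), Mul(F, Pow(v, -1))) = Add(Mul(4223, Pow(22, -1)), Mul(7342604, Pow(-3756, -1))) = Add(Mul(4223, Rational(1, 22)), Mul(7342604, Rational(-1, 3756))) = Add(Rational(4223, 22), Rational(-1835651, 939)) = Rational(-36418925, 20658)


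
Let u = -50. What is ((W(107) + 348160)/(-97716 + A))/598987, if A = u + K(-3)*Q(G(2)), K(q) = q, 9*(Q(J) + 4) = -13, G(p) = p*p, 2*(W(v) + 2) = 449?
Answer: -2090295/351304677526 ≈ -5.9501e-6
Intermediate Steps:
W(v) = 445/2 (W(v) = -2 + (½)*449 = -2 + 449/2 = 445/2)
G(p) = p²
Q(J) = -49/9 (Q(J) = -4 + (⅑)*(-13) = -4 - 13/9 = -49/9)
A = -101/3 (A = -50 - 3*(-49/9) = -50 + 49/3 = -101/3 ≈ -33.667)
((W(107) + 348160)/(-97716 + A))/598987 = ((445/2 + 348160)/(-97716 - 101/3))/598987 = (696765/(2*(-293249/3)))*(1/598987) = ((696765/2)*(-3/293249))*(1/598987) = -2090295/586498*1/598987 = -2090295/351304677526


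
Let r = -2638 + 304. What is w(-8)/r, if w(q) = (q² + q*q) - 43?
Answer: -85/2334 ≈ -0.036418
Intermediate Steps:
w(q) = -43 + 2*q² (w(q) = (q² + q²) - 43 = 2*q² - 43 = -43 + 2*q²)
r = -2334
w(-8)/r = (-43 + 2*(-8)²)/(-2334) = (-43 + 2*64)*(-1/2334) = (-43 + 128)*(-1/2334) = 85*(-1/2334) = -85/2334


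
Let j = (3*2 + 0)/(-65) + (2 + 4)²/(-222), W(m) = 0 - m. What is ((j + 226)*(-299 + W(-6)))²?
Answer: 25304847353100676/5784025 ≈ 4.3750e+9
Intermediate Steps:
W(m) = -m
j = -612/2405 (j = (6 + 0)*(-1/65) + 6²*(-1/222) = 6*(-1/65) + 36*(-1/222) = -6/65 - 6/37 = -612/2405 ≈ -0.25447)
((j + 226)*(-299 + W(-6)))² = ((-612/2405 + 226)*(-299 - 1*(-6)))² = (542918*(-299 + 6)/2405)² = ((542918/2405)*(-293))² = (-159074974/2405)² = 25304847353100676/5784025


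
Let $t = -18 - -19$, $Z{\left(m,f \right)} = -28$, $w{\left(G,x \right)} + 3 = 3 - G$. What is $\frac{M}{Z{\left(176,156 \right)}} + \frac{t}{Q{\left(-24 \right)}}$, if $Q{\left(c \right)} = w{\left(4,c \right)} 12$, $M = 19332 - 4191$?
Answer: $- \frac{25957}{48} \approx -540.77$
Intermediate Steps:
$w{\left(G,x \right)} = - G$ ($w{\left(G,x \right)} = -3 - \left(-3 + G\right) = - G$)
$M = 15141$ ($M = 19332 - 4191 = 15141$)
$Q{\left(c \right)} = -48$ ($Q{\left(c \right)} = \left(-1\right) 4 \cdot 12 = \left(-4\right) 12 = -48$)
$t = 1$ ($t = -18 + 19 = 1$)
$\frac{M}{Z{\left(176,156 \right)}} + \frac{t}{Q{\left(-24 \right)}} = \frac{15141}{-28} + 1 \frac{1}{-48} = 15141 \left(- \frac{1}{28}\right) + 1 \left(- \frac{1}{48}\right) = - \frac{2163}{4} - \frac{1}{48} = - \frac{25957}{48}$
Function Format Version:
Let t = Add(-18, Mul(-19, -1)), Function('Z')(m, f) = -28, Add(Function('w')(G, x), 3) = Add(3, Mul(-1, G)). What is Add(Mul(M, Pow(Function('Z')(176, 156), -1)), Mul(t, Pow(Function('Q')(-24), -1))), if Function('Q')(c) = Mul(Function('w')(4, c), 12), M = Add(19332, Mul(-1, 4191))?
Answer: Rational(-25957, 48) ≈ -540.77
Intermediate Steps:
Function('w')(G, x) = Mul(-1, G) (Function('w')(G, x) = Add(-3, Add(3, Mul(-1, G))) = Mul(-1, G))
M = 15141 (M = Add(19332, -4191) = 15141)
Function('Q')(c) = -48 (Function('Q')(c) = Mul(Mul(-1, 4), 12) = Mul(-4, 12) = -48)
t = 1 (t = Add(-18, 19) = 1)
Add(Mul(M, Pow(Function('Z')(176, 156), -1)), Mul(t, Pow(Function('Q')(-24), -1))) = Add(Mul(15141, Pow(-28, -1)), Mul(1, Pow(-48, -1))) = Add(Mul(15141, Rational(-1, 28)), Mul(1, Rational(-1, 48))) = Add(Rational(-2163, 4), Rational(-1, 48)) = Rational(-25957, 48)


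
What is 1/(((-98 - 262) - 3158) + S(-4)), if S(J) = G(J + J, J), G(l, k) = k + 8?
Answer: -1/3514 ≈ -0.00028458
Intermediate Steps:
G(l, k) = 8 + k
S(J) = 8 + J
1/(((-98 - 262) - 3158) + S(-4)) = 1/(((-98 - 262) - 3158) + (8 - 4)) = 1/((-360 - 3158) + 4) = 1/(-3518 + 4) = 1/(-3514) = -1/3514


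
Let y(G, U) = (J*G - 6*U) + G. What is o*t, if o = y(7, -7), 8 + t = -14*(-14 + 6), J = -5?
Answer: 1456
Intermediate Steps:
t = 104 (t = -8 - 14*(-14 + 6) = -8 - 14*(-8) = -8 + 112 = 104)
y(G, U) = -6*U - 4*G (y(G, U) = (-5*G - 6*U) + G = (-6*U - 5*G) + G = -6*U - 4*G)
o = 14 (o = -6*(-7) - 4*7 = 42 - 28 = 14)
o*t = 14*104 = 1456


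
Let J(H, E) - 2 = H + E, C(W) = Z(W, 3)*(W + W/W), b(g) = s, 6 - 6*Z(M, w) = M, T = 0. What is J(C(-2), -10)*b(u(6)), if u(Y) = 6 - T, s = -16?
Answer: 448/3 ≈ 149.33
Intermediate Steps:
Z(M, w) = 1 - M/6
u(Y) = 6 (u(Y) = 6 - 1*0 = 6 + 0 = 6)
b(g) = -16
C(W) = (1 + W)*(1 - W/6) (C(W) = (1 - W/6)*(W + W/W) = (1 - W/6)*(W + 1) = (1 - W/6)*(1 + W) = (1 + W)*(1 - W/6))
J(H, E) = 2 + E + H (J(H, E) = 2 + (H + E) = 2 + (E + H) = 2 + E + H)
J(C(-2), -10)*b(u(6)) = (2 - 10 - (1 - 2)*(-6 - 2)/6)*(-16) = (2 - 10 - ⅙*(-1)*(-8))*(-16) = (2 - 10 - 4/3)*(-16) = -28/3*(-16) = 448/3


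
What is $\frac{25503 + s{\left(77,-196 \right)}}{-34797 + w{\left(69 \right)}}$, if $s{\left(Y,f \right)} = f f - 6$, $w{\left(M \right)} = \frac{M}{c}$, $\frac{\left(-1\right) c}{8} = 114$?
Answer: $- \frac{19429552}{10578311} \approx -1.8367$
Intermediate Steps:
$c = -912$ ($c = \left(-8\right) 114 = -912$)
$w{\left(M \right)} = - \frac{M}{912}$ ($w{\left(M \right)} = \frac{M}{-912} = M \left(- \frac{1}{912}\right) = - \frac{M}{912}$)
$s{\left(Y,f \right)} = -6 + f^{2}$ ($s{\left(Y,f \right)} = f^{2} - 6 = -6 + f^{2}$)
$\frac{25503 + s{\left(77,-196 \right)}}{-34797 + w{\left(69 \right)}} = \frac{25503 - \left(6 - \left(-196\right)^{2}\right)}{-34797 - \frac{23}{304}} = \frac{25503 + \left(-6 + 38416\right)}{-34797 - \frac{23}{304}} = \frac{25503 + 38410}{- \frac{10578311}{304}} = 63913 \left(- \frac{304}{10578311}\right) = - \frac{19429552}{10578311}$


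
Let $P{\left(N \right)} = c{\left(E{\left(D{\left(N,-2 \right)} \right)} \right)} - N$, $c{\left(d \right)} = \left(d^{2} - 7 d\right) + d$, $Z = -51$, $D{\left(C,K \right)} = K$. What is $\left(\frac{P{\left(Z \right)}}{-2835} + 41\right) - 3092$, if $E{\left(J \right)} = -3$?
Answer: $- \frac{2883221}{945} \approx -3051.0$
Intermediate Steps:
$c{\left(d \right)} = d^{2} - 6 d$
$P{\left(N \right)} = 27 - N$ ($P{\left(N \right)} = - 3 \left(-6 - 3\right) - N = \left(-3\right) \left(-9\right) - N = 27 - N$)
$\left(\frac{P{\left(Z \right)}}{-2835} + 41\right) - 3092 = \left(\frac{27 - -51}{-2835} + 41\right) - 3092 = \left(\left(27 + 51\right) \left(- \frac{1}{2835}\right) + 41\right) - 3092 = \left(78 \left(- \frac{1}{2835}\right) + 41\right) - 3092 = \left(- \frac{26}{945} + 41\right) - 3092 = \frac{38719}{945} - 3092 = - \frac{2883221}{945}$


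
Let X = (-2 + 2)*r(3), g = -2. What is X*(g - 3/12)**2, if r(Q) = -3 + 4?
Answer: 0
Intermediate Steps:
r(Q) = 1
X = 0 (X = (-2 + 2)*1 = 0*1 = 0)
X*(g - 3/12)**2 = 0*(-2 - 3/12)**2 = 0*(-2 - 3*1/12)**2 = 0*(-2 - 1/4)**2 = 0*(-9/4)**2 = 0*(81/16) = 0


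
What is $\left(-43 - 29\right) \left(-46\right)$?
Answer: $3312$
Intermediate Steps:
$\left(-43 - 29\right) \left(-46\right) = \left(-72\right) \left(-46\right) = 3312$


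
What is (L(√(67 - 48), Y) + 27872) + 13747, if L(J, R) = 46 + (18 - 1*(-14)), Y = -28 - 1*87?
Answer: 41697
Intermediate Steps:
Y = -115 (Y = -28 - 87 = -115)
L(J, R) = 78 (L(J, R) = 46 + (18 + 14) = 46 + 32 = 78)
(L(√(67 - 48), Y) + 27872) + 13747 = (78 + 27872) + 13747 = 27950 + 13747 = 41697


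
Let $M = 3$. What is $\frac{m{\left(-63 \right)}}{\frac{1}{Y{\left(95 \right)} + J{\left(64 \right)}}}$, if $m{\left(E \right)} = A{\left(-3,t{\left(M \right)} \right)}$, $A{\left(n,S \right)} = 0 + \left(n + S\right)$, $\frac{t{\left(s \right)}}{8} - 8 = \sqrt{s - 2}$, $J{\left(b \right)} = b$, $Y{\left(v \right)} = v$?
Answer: $10971$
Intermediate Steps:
$t{\left(s \right)} = 64 + 8 \sqrt{-2 + s}$ ($t{\left(s \right)} = 64 + 8 \sqrt{s - 2} = 64 + 8 \sqrt{-2 + s}$)
$A{\left(n,S \right)} = S + n$ ($A{\left(n,S \right)} = 0 + \left(S + n\right) = S + n$)
$m{\left(E \right)} = 69$ ($m{\left(E \right)} = \left(64 + 8 \sqrt{-2 + 3}\right) - 3 = \left(64 + 8 \sqrt{1}\right) - 3 = \left(64 + 8 \cdot 1\right) - 3 = \left(64 + 8\right) - 3 = 72 - 3 = 69$)
$\frac{m{\left(-63 \right)}}{\frac{1}{Y{\left(95 \right)} + J{\left(64 \right)}}} = \frac{69}{\frac{1}{95 + 64}} = \frac{69}{\frac{1}{159}} = 69 \frac{1}{\frac{1}{159}} = 69 \cdot 159 = 10971$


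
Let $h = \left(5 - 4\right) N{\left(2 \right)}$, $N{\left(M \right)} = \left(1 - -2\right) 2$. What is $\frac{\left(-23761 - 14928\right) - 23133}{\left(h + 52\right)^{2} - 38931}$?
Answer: $\frac{61822}{35567} \approx 1.7382$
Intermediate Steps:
$N{\left(M \right)} = 6$ ($N{\left(M \right)} = \left(1 + 2\right) 2 = 3 \cdot 2 = 6$)
$h = 6$ ($h = \left(5 - 4\right) 6 = 1 \cdot 6 = 6$)
$\frac{\left(-23761 - 14928\right) - 23133}{\left(h + 52\right)^{2} - 38931} = \frac{\left(-23761 - 14928\right) - 23133}{\left(6 + 52\right)^{2} - 38931} = \frac{-38689 - 23133}{58^{2} - 38931} = - \frac{61822}{3364 - 38931} = - \frac{61822}{-35567} = \left(-61822\right) \left(- \frac{1}{35567}\right) = \frac{61822}{35567}$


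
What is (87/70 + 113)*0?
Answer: 0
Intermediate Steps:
(87/70 + 113)*0 = (7997/70)*0 = 0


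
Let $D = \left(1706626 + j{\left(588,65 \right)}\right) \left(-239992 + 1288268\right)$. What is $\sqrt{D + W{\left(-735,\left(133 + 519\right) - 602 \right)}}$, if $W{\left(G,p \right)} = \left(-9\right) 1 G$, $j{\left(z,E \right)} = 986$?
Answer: $\sqrt{1790048683527} \approx 1.3379 \cdot 10^{6}$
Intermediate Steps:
$D = 1790048676912$ ($D = \left(1706626 + 986\right) \left(-239992 + 1288268\right) = 1707612 \cdot 1048276 = 1790048676912$)
$W{\left(G,p \right)} = - 9 G$
$\sqrt{D + W{\left(-735,\left(133 + 519\right) - 602 \right)}} = \sqrt{1790048676912 - -6615} = \sqrt{1790048676912 + 6615} = \sqrt{1790048683527}$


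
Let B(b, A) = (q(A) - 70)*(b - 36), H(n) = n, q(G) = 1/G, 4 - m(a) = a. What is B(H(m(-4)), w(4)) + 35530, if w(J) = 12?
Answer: 112463/3 ≈ 37488.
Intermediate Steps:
m(a) = 4 - a
B(b, A) = (-70 + 1/A)*(-36 + b) (B(b, A) = (1/A - 70)*(b - 36) = (-70 + 1/A)*(-36 + b))
B(H(m(-4)), w(4)) + 35530 = (-36 + (4 - 1*(-4)) + 70*12*(36 - (4 - 1*(-4))))/12 + 35530 = (-36 + (4 + 4) + 70*12*(36 - (4 + 4)))/12 + 35530 = (-36 + 8 + 70*12*(36 - 1*8))/12 + 35530 = (-36 + 8 + 70*12*(36 - 8))/12 + 35530 = (-36 + 8 + 70*12*28)/12 + 35530 = (-36 + 8 + 23520)/12 + 35530 = (1/12)*23492 + 35530 = 5873/3 + 35530 = 112463/3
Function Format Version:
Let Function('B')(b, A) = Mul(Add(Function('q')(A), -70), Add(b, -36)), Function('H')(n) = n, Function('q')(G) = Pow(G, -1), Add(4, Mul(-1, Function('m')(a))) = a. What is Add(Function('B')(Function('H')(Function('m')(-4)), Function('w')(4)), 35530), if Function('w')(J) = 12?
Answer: Rational(112463, 3) ≈ 37488.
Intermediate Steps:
Function('m')(a) = Add(4, Mul(-1, a))
Function('B')(b, A) = Mul(Add(-70, Pow(A, -1)), Add(-36, b)) (Function('B')(b, A) = Mul(Add(Pow(A, -1), -70), Add(b, -36)) = Mul(Add(-70, Pow(A, -1)), Add(-36, b)))
Add(Function('B')(Function('H')(Function('m')(-4)), Function('w')(4)), 35530) = Add(Mul(Pow(12, -1), Add(-36, Add(4, Mul(-1, -4)), Mul(70, 12, Add(36, Mul(-1, Add(4, Mul(-1, -4))))))), 35530) = Add(Mul(Rational(1, 12), Add(-36, Add(4, 4), Mul(70, 12, Add(36, Mul(-1, Add(4, 4)))))), 35530) = Add(Mul(Rational(1, 12), Add(-36, 8, Mul(70, 12, Add(36, Mul(-1, 8))))), 35530) = Add(Mul(Rational(1, 12), Add(-36, 8, Mul(70, 12, Add(36, -8)))), 35530) = Add(Mul(Rational(1, 12), Add(-36, 8, Mul(70, 12, 28))), 35530) = Add(Mul(Rational(1, 12), Add(-36, 8, 23520)), 35530) = Add(Mul(Rational(1, 12), 23492), 35530) = Add(Rational(5873, 3), 35530) = Rational(112463, 3)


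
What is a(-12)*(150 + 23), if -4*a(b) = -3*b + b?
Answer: -1038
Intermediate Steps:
a(b) = b/2 (a(b) = -(-3*b + b)/4 = -(-1)*b/2 = b/2)
a(-12)*(150 + 23) = ((1/2)*(-12))*(150 + 23) = -6*173 = -1038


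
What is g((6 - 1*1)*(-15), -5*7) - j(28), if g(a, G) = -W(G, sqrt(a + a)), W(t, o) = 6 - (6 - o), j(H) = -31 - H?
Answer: 59 - 5*I*sqrt(6) ≈ 59.0 - 12.247*I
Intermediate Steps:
W(t, o) = o (W(t, o) = 6 + (-6 + o) = o)
g(a, G) = -sqrt(2)*sqrt(a) (g(a, G) = -sqrt(a + a) = -sqrt(2*a) = -sqrt(2)*sqrt(a))
g((6 - 1*1)*(-15), -5*7) - j(28) = -sqrt(2)*sqrt((6 - 1*1)*(-15)) - (-31 - 1*28) = -sqrt(2)*sqrt((6 - 1)*(-15)) - (-31 - 28) = -sqrt(2)*sqrt(5*(-15)) - 1*(-59) = -sqrt(2)*sqrt(-75) + 59 = -sqrt(2)*5*I*sqrt(3) + 59 = -5*I*sqrt(6) + 59 = 59 - 5*I*sqrt(6)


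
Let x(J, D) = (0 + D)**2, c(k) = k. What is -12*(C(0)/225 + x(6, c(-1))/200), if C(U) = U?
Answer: -3/50 ≈ -0.060000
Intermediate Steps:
x(J, D) = D**2
-12*(C(0)/225 + x(6, c(-1))/200) = -12*(0/225 + (-1)**2/200) = -12*(0*(1/225) + 1*(1/200)) = -12*(0 + 1/200) = -12*1/200 = -3/50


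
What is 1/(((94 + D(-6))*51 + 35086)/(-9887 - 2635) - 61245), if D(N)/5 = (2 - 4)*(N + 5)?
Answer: -6261/383475140 ≈ -1.6327e-5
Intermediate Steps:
D(N) = -50 - 10*N (D(N) = 5*((2 - 4)*(N + 5)) = 5*(-2*(5 + N)) = 5*(-10 - 2*N) = -50 - 10*N)
1/(((94 + D(-6))*51 + 35086)/(-9887 - 2635) - 61245) = 1/(((94 + (-50 - 10*(-6)))*51 + 35086)/(-9887 - 2635) - 61245) = 1/(((94 + (-50 + 60))*51 + 35086)/(-12522) - 61245) = 1/(((94 + 10)*51 + 35086)*(-1/12522) - 61245) = 1/((104*51 + 35086)*(-1/12522) - 61245) = 1/((5304 + 35086)*(-1/12522) - 61245) = 1/(40390*(-1/12522) - 61245) = 1/(-20195/6261 - 61245) = 1/(-383475140/6261) = -6261/383475140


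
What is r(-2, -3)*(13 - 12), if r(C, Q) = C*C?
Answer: 4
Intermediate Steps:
r(C, Q) = C**2
r(-2, -3)*(13 - 12) = (-2)**2*(13 - 12) = 4*1 = 4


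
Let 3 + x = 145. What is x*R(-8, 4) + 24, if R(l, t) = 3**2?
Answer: 1302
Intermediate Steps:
x = 142 (x = -3 + 145 = 142)
R(l, t) = 9
x*R(-8, 4) + 24 = 142*9 + 24 = 1278 + 24 = 1302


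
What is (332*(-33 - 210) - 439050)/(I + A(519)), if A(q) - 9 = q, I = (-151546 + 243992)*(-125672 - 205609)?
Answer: 86621/5104267133 ≈ 1.6970e-5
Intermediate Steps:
I = -30625603326 (I = 92446*(-331281) = -30625603326)
A(q) = 9 + q
(332*(-33 - 210) - 439050)/(I + A(519)) = (332*(-33 - 210) - 439050)/(-30625603326 + (9 + 519)) = (332*(-243) - 439050)/(-30625603326 + 528) = (-80676 - 439050)/(-30625602798) = -519726*(-1/30625602798) = 86621/5104267133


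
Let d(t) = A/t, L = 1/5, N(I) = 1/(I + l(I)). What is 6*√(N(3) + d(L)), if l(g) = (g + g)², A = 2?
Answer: 2*√15249/13 ≈ 18.998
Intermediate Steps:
l(g) = 4*g² (l(g) = (2*g)² = 4*g²)
N(I) = 1/(I + 4*I²)
L = ⅕ ≈ 0.20000
d(t) = 2/t
6*√(N(3) + d(L)) = 6*√(1/(3*(1 + 4*3)) + 2/(⅕)) = 6*√(1/(3*(1 + 12)) + 2*5) = 6*√((⅓)/13 + 10) = 6*√((⅓)*(1/13) + 10) = 6*√(1/39 + 10) = 6*√(391/39) = 6*(√15249/39) = 2*√15249/13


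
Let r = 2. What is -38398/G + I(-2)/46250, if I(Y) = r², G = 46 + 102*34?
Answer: -443973361/40630625 ≈ -10.927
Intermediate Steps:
G = 3514 (G = 46 + 3468 = 3514)
I(Y) = 4 (I(Y) = 2² = 4)
-38398/G + I(-2)/46250 = -38398/3514 + 4/46250 = -38398*1/3514 + 4*(1/46250) = -19199/1757 + 2/23125 = -443973361/40630625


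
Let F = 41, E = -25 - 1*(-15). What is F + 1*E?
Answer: 31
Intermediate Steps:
E = -10 (E = -25 + 15 = -10)
F + 1*E = 41 + 1*(-10) = 41 - 10 = 31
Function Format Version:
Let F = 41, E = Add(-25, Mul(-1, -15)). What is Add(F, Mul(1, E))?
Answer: 31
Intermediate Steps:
E = -10 (E = Add(-25, 15) = -10)
Add(F, Mul(1, E)) = Add(41, Mul(1, -10)) = Add(41, -10) = 31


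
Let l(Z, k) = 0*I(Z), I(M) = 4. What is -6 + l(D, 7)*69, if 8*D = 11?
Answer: -6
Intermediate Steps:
D = 11/8 (D = (⅛)*11 = 11/8 ≈ 1.3750)
l(Z, k) = 0 (l(Z, k) = 0*4 = 0)
-6 + l(D, 7)*69 = -6 + 0*69 = -6 + 0 = -6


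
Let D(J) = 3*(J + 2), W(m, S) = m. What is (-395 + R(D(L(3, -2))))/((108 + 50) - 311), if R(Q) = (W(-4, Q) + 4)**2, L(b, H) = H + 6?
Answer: 395/153 ≈ 2.5817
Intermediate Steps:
L(b, H) = 6 + H
D(J) = 6 + 3*J (D(J) = 3*(2 + J) = 6 + 3*J)
R(Q) = 0 (R(Q) = (-4 + 4)**2 = 0**2 = 0)
(-395 + R(D(L(3, -2))))/((108 + 50) - 311) = (-395 + 0)/((108 + 50) - 311) = -395/(158 - 311) = -395/(-153) = -1/153*(-395) = 395/153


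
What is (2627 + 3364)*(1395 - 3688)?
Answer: -13737363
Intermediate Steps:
(2627 + 3364)*(1395 - 3688) = 5991*(-2293) = -13737363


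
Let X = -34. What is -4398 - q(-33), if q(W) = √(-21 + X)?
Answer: -4398 - I*√55 ≈ -4398.0 - 7.4162*I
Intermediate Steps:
q(W) = I*√55 (q(W) = √(-21 - 34) = √(-55) = I*√55)
-4398 - q(-33) = -4398 - I*√55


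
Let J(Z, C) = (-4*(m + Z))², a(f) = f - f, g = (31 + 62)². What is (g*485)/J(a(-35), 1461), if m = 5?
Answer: 838953/80 ≈ 10487.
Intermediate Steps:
g = 8649 (g = 93² = 8649)
a(f) = 0
J(Z, C) = (-20 - 4*Z)² (J(Z, C) = (-4*(5 + Z))² = (-20 - 4*Z)²)
(g*485)/J(a(-35), 1461) = (8649*485)/((16*(5 + 0)²)) = 4194765/((16*5²)) = 4194765/((16*25)) = 4194765/400 = 4194765*(1/400) = 838953/80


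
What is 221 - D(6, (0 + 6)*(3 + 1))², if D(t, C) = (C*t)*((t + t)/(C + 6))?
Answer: -77419/25 ≈ -3096.8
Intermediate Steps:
D(t, C) = 2*C*t²/(6 + C) (D(t, C) = (C*t)*((2*t)/(6 + C)) = (C*t)*(2*t/(6 + C)) = 2*C*t²/(6 + C))
221 - D(6, (0 + 6)*(3 + 1))² = 221 - (2*((0 + 6)*(3 + 1))*6²/(6 + (0 + 6)*(3 + 1)))² = 221 - (2*(6*4)*36/(6 + 6*4))² = 221 - (2*24*36/(6 + 24))² = 221 - (2*24*36/30)² = 221 - (2*24*36*(1/30))² = 221 - (288/5)² = 221 - 1*82944/25 = 221 - 82944/25 = -77419/25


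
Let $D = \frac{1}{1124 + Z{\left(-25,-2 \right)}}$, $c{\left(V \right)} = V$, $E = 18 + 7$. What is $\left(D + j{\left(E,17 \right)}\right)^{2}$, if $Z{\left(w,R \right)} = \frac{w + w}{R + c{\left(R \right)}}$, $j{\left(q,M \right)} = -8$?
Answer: $\frac{330585124}{5166529} \approx 63.986$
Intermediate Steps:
$E = 25$
$Z{\left(w,R \right)} = \frac{w}{R}$ ($Z{\left(w,R \right)} = \frac{w + w}{R + R} = \frac{2 w}{2 R} = 2 w \frac{1}{2 R} = \frac{w}{R}$)
$D = \frac{2}{2273}$ ($D = \frac{1}{1124 - \frac{25}{-2}} = \frac{1}{1124 - - \frac{25}{2}} = \frac{1}{1124 + \frac{25}{2}} = \frac{1}{\frac{2273}{2}} = \frac{2}{2273} \approx 0.00087989$)
$\left(D + j{\left(E,17 \right)}\right)^{2} = \left(\frac{2}{2273} - 8\right)^{2} = \left(- \frac{18182}{2273}\right)^{2} = \frac{330585124}{5166529}$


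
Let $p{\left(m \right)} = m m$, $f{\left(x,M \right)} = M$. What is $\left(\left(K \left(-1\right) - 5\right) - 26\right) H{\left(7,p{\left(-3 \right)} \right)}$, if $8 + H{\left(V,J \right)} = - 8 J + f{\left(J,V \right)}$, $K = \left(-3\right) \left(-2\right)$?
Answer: $2701$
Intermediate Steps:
$K = 6$
$p{\left(m \right)} = m^{2}$
$H{\left(V,J \right)} = -8 + V - 8 J$ ($H{\left(V,J \right)} = -8 - \left(- V + 8 J\right) = -8 + V - 8 J$)
$\left(\left(K \left(-1\right) - 5\right) - 26\right) H{\left(7,p{\left(-3 \right)} \right)} = \left(\left(6 \left(-1\right) - 5\right) - 26\right) \left(-8 + 7 - 8 \left(-3\right)^{2}\right) = \left(\left(-6 - 5\right) - 26\right) \left(-8 + 7 - 72\right) = \left(-11 - 26\right) \left(-8 + 7 - 72\right) = \left(-37\right) \left(-73\right) = 2701$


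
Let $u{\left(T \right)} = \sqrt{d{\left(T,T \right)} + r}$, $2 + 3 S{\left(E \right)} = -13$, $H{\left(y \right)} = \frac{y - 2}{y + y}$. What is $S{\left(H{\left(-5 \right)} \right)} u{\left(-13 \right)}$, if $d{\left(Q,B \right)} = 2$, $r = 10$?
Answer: $- 10 \sqrt{3} \approx -17.32$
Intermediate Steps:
$H{\left(y \right)} = \frac{-2 + y}{2 y}$
$S{\left(E \right)} = -5$ ($S{\left(E \right)} = - \frac{2}{3} + \frac{1}{3} \left(-13\right) = - \frac{2}{3} - \frac{13}{3} = -5$)
$u{\left(T \right)} = 2 \sqrt{3}$ ($u{\left(T \right)} = \sqrt{2 + 10} = \sqrt{12} = 2 \sqrt{3}$)
$S{\left(H{\left(-5 \right)} \right)} u{\left(-13 \right)} = - 5 \cdot 2 \sqrt{3} = - 10 \sqrt{3}$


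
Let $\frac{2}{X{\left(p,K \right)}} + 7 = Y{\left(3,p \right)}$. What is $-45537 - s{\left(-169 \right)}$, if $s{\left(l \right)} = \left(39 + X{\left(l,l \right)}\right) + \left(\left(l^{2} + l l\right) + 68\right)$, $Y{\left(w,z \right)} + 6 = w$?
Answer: $- \frac{513829}{5} \approx -1.0277 \cdot 10^{5}$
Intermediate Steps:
$Y{\left(w,z \right)} = -6 + w$
$X{\left(p,K \right)} = - \frac{1}{5}$ ($X{\left(p,K \right)} = \frac{2}{-7 + \left(-6 + 3\right)} = \frac{2}{-7 - 3} = \frac{2}{-10} = 2 \left(- \frac{1}{10}\right) = - \frac{1}{5}$)
$s{\left(l \right)} = \frac{534}{5} + 2 l^{2}$ ($s{\left(l \right)} = \left(39 - \frac{1}{5}\right) + \left(\left(l^{2} + l l\right) + 68\right) = \frac{194}{5} + \left(\left(l^{2} + l^{2}\right) + 68\right) = \frac{194}{5} + \left(2 l^{2} + 68\right) = \frac{194}{5} + \left(68 + 2 l^{2}\right) = \frac{534}{5} + 2 l^{2}$)
$-45537 - s{\left(-169 \right)} = -45537 - \left(\frac{534}{5} + 2 \left(-169\right)^{2}\right) = -45537 - \left(\frac{534}{5} + 2 \cdot 28561\right) = -45537 - \left(\frac{534}{5} + 57122\right) = -45537 - \frac{286144}{5} = - \frac{513829}{5}$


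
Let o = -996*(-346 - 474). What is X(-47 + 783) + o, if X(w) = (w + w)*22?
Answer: 849104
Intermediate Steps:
o = 816720 (o = -996*(-820) = 816720)
X(w) = 44*w (X(w) = (2*w)*22 = 44*w)
X(-47 + 783) + o = 44*(-47 + 783) + 816720 = 44*736 + 816720 = 32384 + 816720 = 849104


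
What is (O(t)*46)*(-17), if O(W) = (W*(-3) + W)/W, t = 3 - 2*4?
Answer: 1564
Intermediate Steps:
t = -5 (t = 3 - 8 = -5)
O(W) = -2 (O(W) = (-3*W + W)/W = (-2*W)/W = -2)
(O(t)*46)*(-17) = -2*46*(-17) = -92*(-17) = 1564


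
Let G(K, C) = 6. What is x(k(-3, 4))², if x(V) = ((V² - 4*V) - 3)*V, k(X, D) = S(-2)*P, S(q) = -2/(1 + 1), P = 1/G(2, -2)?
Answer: 6889/46656 ≈ 0.14766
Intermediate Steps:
P = ⅙ (P = 1/6 = ⅙ ≈ 0.16667)
S(q) = -1 (S(q) = -2/2 = -2*½ = -1)
k(X, D) = -⅙ (k(X, D) = -1*⅙ = -⅙)
x(V) = V*(-3 + V² - 4*V) (x(V) = (-3 + V² - 4*V)*V = V*(-3 + V² - 4*V))
x(k(-3, 4))² = (-(-3 + (-⅙)² - 4*(-⅙))/6)² = (-(-3 + 1/36 + ⅔)/6)² = (-⅙*(-83/36))² = (83/216)² = 6889/46656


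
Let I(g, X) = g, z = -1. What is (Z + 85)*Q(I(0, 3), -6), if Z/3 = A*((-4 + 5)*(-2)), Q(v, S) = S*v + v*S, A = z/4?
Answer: 0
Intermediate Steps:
A = -1/4 ≈ -0.25000
Q(v, S) = 2*S*v (Q(v, S) = S*v + S*v = 2*S*v)
Z = 3/2 (Z = 3*(-(-4 + 5)*(-2)/4) = 3*(-(-2)/4) = 3*(-1/4*(-2)) = 3*(1/2) = 3/2 ≈ 1.5000)
(Z + 85)*Q(I(0, 3), -6) = (3/2 + 85)*(2*(-6)*0) = (173/2)*0 = 0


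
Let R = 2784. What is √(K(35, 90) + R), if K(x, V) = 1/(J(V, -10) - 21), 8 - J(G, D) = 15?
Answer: √545657/14 ≈ 52.763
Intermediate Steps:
J(G, D) = -7 (J(G, D) = 8 - 1*15 = 8 - 15 = -7)
K(x, V) = -1/28 (K(x, V) = 1/(-7 - 21) = 1/(-28) = -1/28)
√(K(35, 90) + R) = √(-1/28 + 2784) = √(77951/28) = √545657/14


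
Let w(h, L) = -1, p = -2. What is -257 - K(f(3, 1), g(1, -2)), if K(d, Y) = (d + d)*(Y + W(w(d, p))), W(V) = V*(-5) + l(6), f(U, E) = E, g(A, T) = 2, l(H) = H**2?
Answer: -343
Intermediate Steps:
W(V) = 36 - 5*V (W(V) = V*(-5) + 6**2 = -5*V + 36 = 36 - 5*V)
K(d, Y) = 2*d*(41 + Y) (K(d, Y) = (d + d)*(Y + (36 - 5*(-1))) = (2*d)*(Y + (36 + 5)) = (2*d)*(Y + 41) = (2*d)*(41 + Y) = 2*d*(41 + Y))
-257 - K(f(3, 1), g(1, -2)) = -257 - 2*(41 + 2) = -257 - 2*43 = -257 - 1*86 = -257 - 86 = -343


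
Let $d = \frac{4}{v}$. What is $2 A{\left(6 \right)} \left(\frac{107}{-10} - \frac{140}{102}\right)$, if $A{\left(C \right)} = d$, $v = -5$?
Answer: $\frac{24628}{1275} \approx 19.316$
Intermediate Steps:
$d = - \frac{4}{5}$ ($d = \frac{4}{-5} = 4 \left(- \frac{1}{5}\right) = - \frac{4}{5} \approx -0.8$)
$A{\left(C \right)} = - \frac{4}{5}$
$2 A{\left(6 \right)} \left(\frac{107}{-10} - \frac{140}{102}\right) = 2 \left(- \frac{4}{5}\right) \left(\frac{107}{-10} - \frac{140}{102}\right) = - \frac{8 \left(107 \left(- \frac{1}{10}\right) - \frac{70}{51}\right)}{5} = - \frac{8 \left(- \frac{107}{10} - \frac{70}{51}\right)}{5} = \left(- \frac{8}{5}\right) \left(- \frac{6157}{510}\right) = \frac{24628}{1275}$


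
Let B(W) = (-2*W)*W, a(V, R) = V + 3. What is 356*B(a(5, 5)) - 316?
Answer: -45884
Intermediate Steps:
a(V, R) = 3 + V
B(W) = -2*W²
356*B(a(5, 5)) - 316 = 356*(-2*(3 + 5)²) - 316 = 356*(-2*8²) - 316 = 356*(-2*64) - 316 = 356*(-128) - 316 = -45568 - 316 = -45884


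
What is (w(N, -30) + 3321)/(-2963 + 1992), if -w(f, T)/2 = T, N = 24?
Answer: -3381/971 ≈ -3.4820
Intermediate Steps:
w(f, T) = -2*T
(w(N, -30) + 3321)/(-2963 + 1992) = (-2*(-30) + 3321)/(-2963 + 1992) = (60 + 3321)/(-971) = 3381*(-1/971) = -3381/971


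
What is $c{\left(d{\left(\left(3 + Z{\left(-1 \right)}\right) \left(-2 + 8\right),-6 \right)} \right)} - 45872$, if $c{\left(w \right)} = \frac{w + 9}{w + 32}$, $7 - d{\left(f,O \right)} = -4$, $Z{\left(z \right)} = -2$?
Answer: $- \frac{1972476}{43} \approx -45872.0$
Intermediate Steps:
$d{\left(f,O \right)} = 11$ ($d{\left(f,O \right)} = 7 - -4 = 7 + 4 = 11$)
$c{\left(w \right)} = \frac{9 + w}{32 + w}$
$c{\left(d{\left(\left(3 + Z{\left(-1 \right)}\right) \left(-2 + 8\right),-6 \right)} \right)} - 45872 = \frac{9 + 11}{32 + 11} - 45872 = \frac{1}{43} \cdot 20 - 45872 = \frac{20}{43} - 45872 = - \frac{1972476}{43}$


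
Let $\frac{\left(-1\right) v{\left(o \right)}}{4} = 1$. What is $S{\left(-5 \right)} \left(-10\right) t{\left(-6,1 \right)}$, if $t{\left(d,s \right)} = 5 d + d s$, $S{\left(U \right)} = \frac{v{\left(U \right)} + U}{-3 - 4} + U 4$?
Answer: $- \frac{47160}{7} \approx -6737.1$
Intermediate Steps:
$v{\left(o \right)} = -4$ ($v{\left(o \right)} = \left(-4\right) 1 = -4$)
$S{\left(U \right)} = \frac{4}{7} + \frac{27 U}{7}$ ($S{\left(U \right)} = \frac{-4 + U}{-3 - 4} + U 4 = \frac{-4 + U}{-7} + 4 U = \left(-4 + U\right) \left(- \frac{1}{7}\right) + 4 U = \left(\frac{4}{7} - \frac{U}{7}\right) + 4 U = \frac{4}{7} + \frac{27 U}{7}$)
$S{\left(-5 \right)} \left(-10\right) t{\left(-6,1 \right)} = \left(\frac{4}{7} + \frac{27}{7} \left(-5\right)\right) \left(-10\right) \left(- 6 \left(5 + 1\right)\right) = \left(\frac{4}{7} - \frac{135}{7}\right) \left(-10\right) \left(\left(-6\right) 6\right) = \left(- \frac{131}{7}\right) \left(-10\right) \left(-36\right) = \frac{1310}{7} \left(-36\right) = - \frac{47160}{7}$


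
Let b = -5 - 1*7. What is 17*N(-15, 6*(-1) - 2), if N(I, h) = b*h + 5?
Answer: 1717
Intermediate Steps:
b = -12 (b = -5 - 7 = -12)
N(I, h) = 5 - 12*h (N(I, h) = -12*h + 5 = 5 - 12*h)
17*N(-15, 6*(-1) - 2) = 17*(5 - 12*(6*(-1) - 2)) = 17*(5 - 12*(-6 - 2)) = 17*(5 - 12*(-8)) = 17*(5 + 96) = 17*101 = 1717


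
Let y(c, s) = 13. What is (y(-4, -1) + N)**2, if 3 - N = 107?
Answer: 8281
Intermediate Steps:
N = -104 (N = 3 - 1*107 = 3 - 107 = -104)
(y(-4, -1) + N)**2 = (13 - 104)**2 = (-91)**2 = 8281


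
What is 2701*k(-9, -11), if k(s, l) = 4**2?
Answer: 43216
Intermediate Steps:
k(s, l) = 16
2701*k(-9, -11) = 2701*16 = 43216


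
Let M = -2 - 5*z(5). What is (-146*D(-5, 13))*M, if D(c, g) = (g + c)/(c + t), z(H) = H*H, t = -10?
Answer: -148336/15 ≈ -9889.1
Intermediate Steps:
z(H) = H²
D(c, g) = (c + g)/(-10 + c) (D(c, g) = (g + c)/(c - 10) = (c + g)/(-10 + c))
M = -127 (M = -2 - 5*5² = -2 - 5*25 = -2 - 125 = -127)
(-146*D(-5, 13))*M = -146*(-5 + 13)/(-10 - 5)*(-127) = -146*8/(-15)*(-127) = -(-146)*8/15*(-127) = -146*(-8/15)*(-127) = (1168/15)*(-127) = -148336/15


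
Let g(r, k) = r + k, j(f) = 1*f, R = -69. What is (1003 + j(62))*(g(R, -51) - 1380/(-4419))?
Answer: -62586500/491 ≈ -1.2747e+5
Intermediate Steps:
j(f) = f
g(r, k) = k + r
(1003 + j(62))*(g(R, -51) - 1380/(-4419)) = (1003 + 62)*((-51 - 69) - 1380/(-4419)) = 1065*(-120 - 1380*(-1/4419)) = 1065*(-120 + 460/1473) = 1065*(-176300/1473) = -62586500/491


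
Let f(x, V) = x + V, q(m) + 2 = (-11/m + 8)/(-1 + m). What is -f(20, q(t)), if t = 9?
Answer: -1357/72 ≈ -18.847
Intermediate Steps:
q(m) = -2 + (8 - 11/m)/(-1 + m) (q(m) = -2 + (-11/m + 8)/(-1 + m) = -2 + (8 - 11/m)/(-1 + m))
f(x, V) = V + x
-f(20, q(t)) = -((-11 - 2*9² + 10*9)/(9*(-1 + 9)) + 20) = -((⅑)*(-11 - 2*81 + 90)/8 + 20) = -((⅑)*(⅛)*(-11 - 162 + 90) + 20) = -((⅑)*(⅛)*(-83) + 20) = -(-83/72 + 20) = -1*1357/72 = -1357/72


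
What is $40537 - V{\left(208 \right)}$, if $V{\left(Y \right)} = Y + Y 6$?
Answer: $39081$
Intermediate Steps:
$V{\left(Y \right)} = 7 Y$ ($V{\left(Y \right)} = Y + 6 Y = 7 Y$)
$40537 - V{\left(208 \right)} = 40537 - 7 \cdot 208 = 40537 - 1456 = 39081$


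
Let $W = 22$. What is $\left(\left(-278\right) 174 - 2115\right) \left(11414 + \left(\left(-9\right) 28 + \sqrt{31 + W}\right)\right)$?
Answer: $-563535894 - 50487 \sqrt{53} \approx -5.639 \cdot 10^{8}$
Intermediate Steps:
$\left(\left(-278\right) 174 - 2115\right) \left(11414 + \left(\left(-9\right) 28 + \sqrt{31 + W}\right)\right) = \left(\left(-278\right) 174 - 2115\right) \left(11414 + \left(\left(-9\right) 28 + \sqrt{31 + 22}\right)\right) = \left(-48372 - 2115\right) \left(11414 - \left(252 - \sqrt{53}\right)\right) = - 50487 \left(11162 + \sqrt{53}\right) = -563535894 - 50487 \sqrt{53}$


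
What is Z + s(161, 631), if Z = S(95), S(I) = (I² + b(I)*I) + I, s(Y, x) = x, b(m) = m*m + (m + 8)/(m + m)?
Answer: 1734355/2 ≈ 8.6718e+5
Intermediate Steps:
b(m) = m² + (8 + m)/(2*m) (b(m) = m² + (8 + m)/((2*m)) = m² + (8 + m)*(1/(2*m)) = m² + (8 + m)/(2*m))
S(I) = 4 + I² + I³ + 3*I/2 (S(I) = (I² + ((4 + I³ + I/2)/I)*I) + I = (I² + (4 + I³ + I/2)) + I = (4 + I² + I³ + I/2) + I = 4 + I² + I³ + 3*I/2)
Z = 1733093/2 (Z = 4 + 95² + 95³ + (3/2)*95 = 4 + 9025 + 857375 + 285/2 = 1733093/2 ≈ 8.6655e+5)
Z + s(161, 631) = 1733093/2 + 631 = 1734355/2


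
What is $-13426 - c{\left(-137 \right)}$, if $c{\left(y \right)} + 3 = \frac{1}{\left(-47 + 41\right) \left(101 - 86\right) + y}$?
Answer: $- \frac{3047020}{227} \approx -13423.0$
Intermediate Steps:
$c{\left(y \right)} = -3 + \frac{1}{-90 + y}$ ($c{\left(y \right)} = -3 + \frac{1}{\left(-47 + 41\right) \left(101 - 86\right) + y} = -3 + \frac{1}{\left(-6\right) 15 + y} = -3 + \frac{1}{-90 + y}$)
$-13426 - c{\left(-137 \right)} = -13426 - \frac{271 - -411}{-90 - 137} = -13426 - \frac{271 + 411}{-227} = -13426 - \left(- \frac{1}{227}\right) 682 = -13426 - - \frac{682}{227} = -13426 + \frac{682}{227} = - \frac{3047020}{227}$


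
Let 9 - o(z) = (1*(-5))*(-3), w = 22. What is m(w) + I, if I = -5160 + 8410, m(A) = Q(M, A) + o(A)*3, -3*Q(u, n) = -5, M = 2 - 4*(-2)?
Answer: 9701/3 ≈ 3233.7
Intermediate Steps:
M = 10 (M = 2 + 8 = 10)
Q(u, n) = 5/3 (Q(u, n) = -1/3*(-5) = 5/3)
o(z) = -6 (o(z) = 9 - 1*(-5)*(-3) = 9 - (-5)*(-3) = 9 - 1*15 = 9 - 15 = -6)
m(A) = -49/3 (m(A) = 5/3 - 6*3 = 5/3 - 18 = -49/3)
I = 3250
m(w) + I = -49/3 + 3250 = 9701/3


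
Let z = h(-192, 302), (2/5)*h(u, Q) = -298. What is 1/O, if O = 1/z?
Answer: -745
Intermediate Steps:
h(u, Q) = -745 (h(u, Q) = (5/2)*(-298) = -745)
z = -745
O = -1/745 (O = 1/(-745) = -1/745 ≈ -0.0013423)
1/O = 1/(-1/745) = -745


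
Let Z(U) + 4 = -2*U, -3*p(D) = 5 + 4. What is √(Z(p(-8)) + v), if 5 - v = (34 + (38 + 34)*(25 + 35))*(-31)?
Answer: √134981 ≈ 367.40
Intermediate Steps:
p(D) = -3 (p(D) = -(5 + 4)/3 = -⅓*9 = -3)
v = 134979 (v = 5 - (34 + (38 + 34)*(25 + 35))*(-31) = 5 - (34 + 72*60)*(-31) = 5 - (34 + 4320)*(-31) = 5 - 4354*(-31) = 5 - 1*(-134974) = 5 + 134974 = 134979)
Z(U) = -4 - 2*U
√(Z(p(-8)) + v) = √((-4 - 2*(-3)) + 134979) = √((-4 + 6) + 134979) = √(2 + 134979) = √134981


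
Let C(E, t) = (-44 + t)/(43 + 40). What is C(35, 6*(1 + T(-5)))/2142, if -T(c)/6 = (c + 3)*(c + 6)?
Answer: 1/5229 ≈ 0.00019124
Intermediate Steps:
T(c) = -6*(3 + c)*(6 + c) (T(c) = -6*(c + 3)*(c + 6) = -6*(3 + c)*(6 + c))
C(E, t) = -44/83 + t/83 (C(E, t) = (-44 + t)/83 = (-44 + t)*(1/83) = -44/83 + t/83)
C(35, 6*(1 + T(-5)))/2142 = (-44/83 + (6*(1 + (-108 - 54*(-5) - 6*(-5)**2)))/83)/2142 = (-44/83 + (6*(1 + (-108 + 270 - 6*25)))/83)*(1/2142) = (-44/83 + (6*(1 + (-108 + 270 - 150)))/83)*(1/2142) = (-44/83 + (6*(1 + 12))/83)*(1/2142) = (-44/83 + (6*13)/83)*(1/2142) = (-44/83 + (1/83)*78)*(1/2142) = (-44/83 + 78/83)*(1/2142) = (34/83)*(1/2142) = 1/5229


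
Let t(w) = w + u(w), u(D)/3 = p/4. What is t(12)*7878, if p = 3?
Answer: 224523/2 ≈ 1.1226e+5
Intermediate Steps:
u(D) = 9/4 (u(D) = 3*(3/4) = 3*(3*(¼)) = 3*(¾) = 9/4)
t(w) = 9/4 + w (t(w) = w + 9/4 = 9/4 + w)
t(12)*7878 = (9/4 + 12)*7878 = (57/4)*7878 = 224523/2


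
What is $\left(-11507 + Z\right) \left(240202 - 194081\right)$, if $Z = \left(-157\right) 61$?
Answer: $-972415164$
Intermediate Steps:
$Z = -9577$
$\left(-11507 + Z\right) \left(240202 - 194081\right) = \left(-11507 - 9577\right) \left(240202 - 194081\right) = \left(-21084\right) 46121 = -972415164$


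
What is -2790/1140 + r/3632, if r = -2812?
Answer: -55579/17252 ≈ -3.2216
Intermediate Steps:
-2790/1140 + r/3632 = -2790/1140 - 2812/3632 = -2790*1/1140 - 2812*1/3632 = -93/38 - 703/908 = -55579/17252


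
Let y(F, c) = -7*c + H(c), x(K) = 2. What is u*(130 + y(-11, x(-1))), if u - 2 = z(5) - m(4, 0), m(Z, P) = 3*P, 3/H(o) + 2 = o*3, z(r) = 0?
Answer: 467/2 ≈ 233.50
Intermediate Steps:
H(o) = 3/(-2 + 3*o) (H(o) = 3/(-2 + o*3) = 3/(-2 + 3*o))
y(F, c) = -7*c + 3/(-2 + 3*c)
u = 2 (u = 2 + (0 - 3*0) = 2 + (0 - 1*0) = 2 + (0 + 0) = 2 + 0 = 2)
u*(130 + y(-11, x(-1))) = 2*(130 + (3 - 7*2*(-2 + 3*2))/(-2 + 3*2)) = 2*(130 + (3 - 7*2*(-2 + 6))/(-2 + 6)) = 2*(130 + (3 - 7*2*4)/4) = 2*(130 + (3 - 56)/4) = 2*(130 + (¼)*(-53)) = 2*(130 - 53/4) = 2*(467/4) = 467/2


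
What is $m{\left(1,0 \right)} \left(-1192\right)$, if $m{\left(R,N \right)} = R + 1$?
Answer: $-2384$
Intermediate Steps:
$m{\left(R,N \right)} = 1 + R$
$m{\left(1,0 \right)} \left(-1192\right) = \left(1 + 1\right) \left(-1192\right) = 2 \left(-1192\right) = -2384$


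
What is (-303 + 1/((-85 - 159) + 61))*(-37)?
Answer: 2051650/183 ≈ 11211.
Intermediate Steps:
(-303 + 1/((-85 - 159) + 61))*(-37) = (-303 + 1/(-244 + 61))*(-37) = (-303 + 1/(-183))*(-37) = (-303 - 1/183)*(-37) = -55450/183*(-37) = 2051650/183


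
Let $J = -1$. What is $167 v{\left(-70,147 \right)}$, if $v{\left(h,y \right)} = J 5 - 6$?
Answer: $-1837$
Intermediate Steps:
$v{\left(h,y \right)} = -11$ ($v{\left(h,y \right)} = \left(-1\right) 5 - 6 = -5 - 6 = -11$)
$167 v{\left(-70,147 \right)} = 167 \left(-11\right) = -1837$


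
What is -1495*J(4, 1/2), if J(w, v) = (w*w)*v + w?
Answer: -17940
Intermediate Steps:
J(w, v) = w + v*w**2 (J(w, v) = w**2*v + w = v*w**2 + w = w + v*w**2)
-1495*J(4, 1/2) = -5980*(1 + 4/2) = -5980*(1 + (1/2)*4) = -5980*(1 + 2) = -5980*3 = -1495*12 = -17940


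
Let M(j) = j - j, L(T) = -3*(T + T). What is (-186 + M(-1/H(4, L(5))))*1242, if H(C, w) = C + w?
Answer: -231012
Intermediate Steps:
L(T) = -6*T
M(j) = 0
(-186 + M(-1/H(4, L(5))))*1242 = (-186 + 0)*1242 = -186*1242 = -231012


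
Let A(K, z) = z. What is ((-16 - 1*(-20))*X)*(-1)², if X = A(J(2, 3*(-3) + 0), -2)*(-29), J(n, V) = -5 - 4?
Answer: 232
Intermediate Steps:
J(n, V) = -9
X = 58 (X = -2*(-29) = 58)
((-16 - 1*(-20))*X)*(-1)² = ((-16 - 1*(-20))*58)*(-1)² = ((-16 + 20)*58)*1 = (4*58)*1 = 232*1 = 232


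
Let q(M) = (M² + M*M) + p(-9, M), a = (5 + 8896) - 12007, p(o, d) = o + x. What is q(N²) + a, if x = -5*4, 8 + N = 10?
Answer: -3103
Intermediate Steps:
N = 2 (N = -8 + 10 = 2)
x = -20
p(o, d) = -20 + o (p(o, d) = o - 20 = -20 + o)
a = -3106 (a = 8901 - 12007 = -3106)
q(M) = -29 + 2*M² (q(M) = (M² + M*M) + (-20 - 9) = (M² + M²) - 29 = 2*M² - 29 = -29 + 2*M²)
q(N²) + a = (-29 + 2*(2²)²) - 3106 = (-29 + 2*4²) - 3106 = (-29 + 2*16) - 3106 = (-29 + 32) - 3106 = 3 - 3106 = -3103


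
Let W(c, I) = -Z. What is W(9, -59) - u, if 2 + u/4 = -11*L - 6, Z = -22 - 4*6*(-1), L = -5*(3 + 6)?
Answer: -1950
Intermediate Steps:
L = -45 (L = -5*9 = -45)
Z = 2 (Z = -22 - 24*(-1) = -22 + 24 = 2)
u = 1948 (u = -8 + 4*(-11*(-45) - 6) = -8 + 4*(495 - 6) = -8 + 4*489 = -8 + 1956 = 1948)
W(c, I) = -2 (W(c, I) = -1*2 = -2)
W(9, -59) - u = -2 - 1*1948 = -2 - 1948 = -1950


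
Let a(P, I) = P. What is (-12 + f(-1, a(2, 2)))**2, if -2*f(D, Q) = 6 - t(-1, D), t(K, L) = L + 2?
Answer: 841/4 ≈ 210.25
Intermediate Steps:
t(K, L) = 2 + L
f(D, Q) = -2 + D/2 (f(D, Q) = -(6 - (2 + D))/2 = -(6 + (-2 - D))/2 = -(4 - D)/2 = -2 + D/2)
(-12 + f(-1, a(2, 2)))**2 = (-12 + (-2 + (1/2)*(-1)))**2 = (-12 + (-2 - 1/2))**2 = (-12 - 5/2)**2 = (-29/2)**2 = 841/4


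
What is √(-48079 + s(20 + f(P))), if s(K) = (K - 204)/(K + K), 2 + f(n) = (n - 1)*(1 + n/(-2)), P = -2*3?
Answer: I*√4806830/10 ≈ 219.24*I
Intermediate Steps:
P = -6
f(n) = -2 + (1 - n/2)*(-1 + n) (f(n) = -2 + (n - 1)*(1 + n/(-2)) = -2 + (-1 + n)*(1 + n*(-½)) = -2 + (-1 + n)*(1 - n/2) = -2 + (1 - n/2)*(-1 + n))
s(K) = (-204 + K)/(2*K) (s(K) = (-204 + K)/((2*K)) = (-204 + K)*(1/(2*K)) = (-204 + K)/(2*K))
√(-48079 + s(20 + f(P))) = √(-48079 + (-204 + (20 + (-3 - ½*(-6)² + (3/2)*(-6))))/(2*(20 + (-3 - ½*(-6)² + (3/2)*(-6))))) = √(-48079 + (-204 + (20 + (-3 - ½*36 - 9)))/(2*(20 + (-3 - ½*36 - 9)))) = √(-48079 + (-204 + (20 + (-3 - 18 - 9)))/(2*(20 + (-3 - 18 - 9)))) = √(-48079 + (-204 + (20 - 30))/(2*(20 - 30))) = √(-48079 + (½)*(-204 - 10)/(-10)) = √(-48079 + (½)*(-⅒)*(-214)) = √(-48079 + 107/10) = √(-480683/10) = I*√4806830/10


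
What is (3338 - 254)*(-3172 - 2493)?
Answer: -17470860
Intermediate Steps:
(3338 - 254)*(-3172 - 2493) = 3084*(-5665) = -17470860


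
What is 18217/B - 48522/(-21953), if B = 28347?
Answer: 1775370935/622301691 ≈ 2.8529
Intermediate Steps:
18217/B - 48522/(-21953) = 18217/28347 - 48522/(-21953) = 18217*(1/28347) - 48522*(-1/21953) = 18217/28347 + 48522/21953 = 1775370935/622301691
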